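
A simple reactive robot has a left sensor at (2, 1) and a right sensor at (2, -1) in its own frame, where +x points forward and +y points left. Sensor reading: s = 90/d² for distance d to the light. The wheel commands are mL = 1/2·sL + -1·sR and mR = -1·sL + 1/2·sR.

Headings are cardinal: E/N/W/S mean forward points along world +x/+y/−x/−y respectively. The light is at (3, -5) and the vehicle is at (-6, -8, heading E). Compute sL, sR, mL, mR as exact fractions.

90/53 18/13 -369/689 -693/689

left sensor world pos  = (-4, -7); dL² = 53
right sensor world pos = (-4, -9); dR² = 65
sL = 90/53 = 90/53
sR = 90/65 = 18/13
mL = 1/2·sL + -1·sR = -369/689
mR = -1·sL + 1/2·sR = -693/689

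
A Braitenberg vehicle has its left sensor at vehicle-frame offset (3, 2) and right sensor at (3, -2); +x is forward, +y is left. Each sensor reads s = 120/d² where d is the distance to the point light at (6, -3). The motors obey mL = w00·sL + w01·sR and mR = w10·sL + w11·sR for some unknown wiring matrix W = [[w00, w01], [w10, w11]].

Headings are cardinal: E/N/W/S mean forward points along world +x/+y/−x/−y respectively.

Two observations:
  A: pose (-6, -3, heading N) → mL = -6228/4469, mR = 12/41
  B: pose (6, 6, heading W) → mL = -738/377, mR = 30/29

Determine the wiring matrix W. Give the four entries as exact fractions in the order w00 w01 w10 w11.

obs A: pose=(-6,-3,N) → sL=24/41, sR=120/109, mL=-6228/4469, mR=12/41
obs B: pose=(6,6,W) → sL=60/29, sR=12/13, mL=-738/377, mR=30/29
sensor matrix S = [[24/41, 120/109], [60/29, 12/13]]; det S = -2927232/1684813
solve [mL_A; mL_B] = S·[w00; w01] and [mR_A; mR_B] = S·[w10; w11]:
  w00 = -1/2, w01 = -1, w10 = 1/2, w11 = 0

-1/2 -1 1/2 0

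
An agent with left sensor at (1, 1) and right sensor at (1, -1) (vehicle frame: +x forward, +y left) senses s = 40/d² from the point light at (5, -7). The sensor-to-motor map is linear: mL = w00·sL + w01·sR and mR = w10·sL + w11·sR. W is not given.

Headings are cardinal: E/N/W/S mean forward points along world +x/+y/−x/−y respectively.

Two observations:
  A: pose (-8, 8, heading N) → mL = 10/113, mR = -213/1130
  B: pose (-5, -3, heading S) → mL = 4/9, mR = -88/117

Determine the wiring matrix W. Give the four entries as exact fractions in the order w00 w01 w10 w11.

obs A: pose=(-8,8,N) → sL=10/113, sR=1/10, mL=10/113, mR=-213/1130
obs B: pose=(-5,-3,S) → sL=4/9, sR=4/13, mL=4/9, mR=-88/117
sensor matrix S = [[10/113, 1/10], [4/9, 4/13]]; det S = -1138/66105
solve [mL_A; mL_B] = S·[w00; w01] and [mR_A; mR_B] = S·[w10; w11]:
  w00 = 1, w01 = 0, w10 = -1, w11 = -1

1 0 -1 -1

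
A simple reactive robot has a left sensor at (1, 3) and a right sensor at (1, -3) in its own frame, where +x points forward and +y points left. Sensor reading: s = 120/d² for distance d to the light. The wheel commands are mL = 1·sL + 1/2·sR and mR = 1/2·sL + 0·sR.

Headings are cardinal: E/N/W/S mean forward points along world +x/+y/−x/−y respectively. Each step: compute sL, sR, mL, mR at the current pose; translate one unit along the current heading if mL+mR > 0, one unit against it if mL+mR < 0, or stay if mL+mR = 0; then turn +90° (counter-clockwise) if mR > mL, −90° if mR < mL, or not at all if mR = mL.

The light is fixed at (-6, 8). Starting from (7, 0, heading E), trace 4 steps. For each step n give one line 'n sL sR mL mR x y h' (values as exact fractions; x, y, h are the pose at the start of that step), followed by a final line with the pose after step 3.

n=0: pose=(7,0,E); sL=120/221, sR=120/317; mL=51300/70057, mR=60/221; mL+mR=70320/70057 → advance +1; mR−mL=-32280/70057 → turn -1·90°
n=1: pose=(8,0,S); sL=12/37, sR=60/101; mL=2322/3737, mR=6/37; mL+mR=2928/3737 → advance +1; mR−mL=-1716/3737 → turn -1·90°
n=2: pose=(8,-1,W); sL=120/313, sR=24/41; mL=8676/12833, mR=60/313; mL+mR=11136/12833 → advance +1; mR−mL=-6216/12833 → turn -1·90°
n=3: pose=(7,-1,N); sL=30/41, sR=3/8; mL=603/656, mR=15/41; mL+mR=843/656 → advance +1; mR−mL=-363/656 → turn -1·90°

0 120/221 120/317 51300/70057 60/221 7 0 E
1 12/37 60/101 2322/3737 6/37 8 0 S
2 120/313 24/41 8676/12833 60/313 8 -1 W
3 30/41 3/8 603/656 15/41 7 -1 N
final 7 0 E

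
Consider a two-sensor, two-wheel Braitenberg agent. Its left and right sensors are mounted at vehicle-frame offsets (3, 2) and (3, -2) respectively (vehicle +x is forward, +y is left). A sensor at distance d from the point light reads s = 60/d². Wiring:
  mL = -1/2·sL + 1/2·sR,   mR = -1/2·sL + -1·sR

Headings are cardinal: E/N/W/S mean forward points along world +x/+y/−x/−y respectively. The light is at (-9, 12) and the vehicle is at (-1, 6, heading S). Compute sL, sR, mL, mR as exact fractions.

left sensor world pos  = (1, 3); dL² = 181
right sensor world pos = (-3, 3); dR² = 117
sL = 60/181 = 60/181
sR = 60/117 = 20/39
mL = -1/2·sL + 1/2·sR = 640/7059
mR = -1/2·sL + -1·sR = -4790/7059

60/181 20/39 640/7059 -4790/7059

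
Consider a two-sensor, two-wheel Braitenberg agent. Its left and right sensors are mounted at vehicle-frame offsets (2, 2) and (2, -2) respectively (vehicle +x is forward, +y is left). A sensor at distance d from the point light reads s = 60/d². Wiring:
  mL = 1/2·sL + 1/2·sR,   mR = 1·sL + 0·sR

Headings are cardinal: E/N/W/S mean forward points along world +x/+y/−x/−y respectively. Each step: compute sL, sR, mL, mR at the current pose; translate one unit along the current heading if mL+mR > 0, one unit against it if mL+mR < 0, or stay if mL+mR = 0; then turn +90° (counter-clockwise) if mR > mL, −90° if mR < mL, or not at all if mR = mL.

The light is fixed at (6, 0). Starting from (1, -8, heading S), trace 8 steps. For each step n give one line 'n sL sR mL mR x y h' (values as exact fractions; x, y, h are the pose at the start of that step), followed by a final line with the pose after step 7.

0 60/109 60/149 7740/16241 60/109 1 -8 S
1 30/29 6/13 282/377 30/29 1 -9 E
2 12/17 60/53 828/901 12/17 2 -9 N
3 3/2 15/26 27/26 3/2 2 -8 E
4 60/61 60/37 2940/2257 60/61 3 -8 N
5 30/13 30/41 810/533 30/13 3 -7 E
6 60/41 12/5 396/205 60/41 4 -7 N
7 15/4 15/16 75/32 15/4 4 -6 E
final 5 -6 N

n=0: pose=(1,-8,S); sL=60/109, sR=60/149; mL=7740/16241, mR=60/109; mL+mR=16680/16241 → advance +1; mR−mL=1200/16241 → turn +1·90°
n=1: pose=(1,-9,E); sL=30/29, sR=6/13; mL=282/377, mR=30/29; mL+mR=672/377 → advance +1; mR−mL=108/377 → turn +1·90°
n=2: pose=(2,-9,N); sL=12/17, sR=60/53; mL=828/901, mR=12/17; mL+mR=1464/901 → advance +1; mR−mL=-192/901 → turn -1·90°
n=3: pose=(2,-8,E); sL=3/2, sR=15/26; mL=27/26, mR=3/2; mL+mR=33/13 → advance +1; mR−mL=6/13 → turn +1·90°
n=4: pose=(3,-8,N); sL=60/61, sR=60/37; mL=2940/2257, mR=60/61; mL+mR=5160/2257 → advance +1; mR−mL=-720/2257 → turn -1·90°
n=5: pose=(3,-7,E); sL=30/13, sR=30/41; mL=810/533, mR=30/13; mL+mR=2040/533 → advance +1; mR−mL=420/533 → turn +1·90°
n=6: pose=(4,-7,N); sL=60/41, sR=12/5; mL=396/205, mR=60/41; mL+mR=696/205 → advance +1; mR−mL=-96/205 → turn -1·90°
n=7: pose=(4,-6,E); sL=15/4, sR=15/16; mL=75/32, mR=15/4; mL+mR=195/32 → advance +1; mR−mL=45/32 → turn +1·90°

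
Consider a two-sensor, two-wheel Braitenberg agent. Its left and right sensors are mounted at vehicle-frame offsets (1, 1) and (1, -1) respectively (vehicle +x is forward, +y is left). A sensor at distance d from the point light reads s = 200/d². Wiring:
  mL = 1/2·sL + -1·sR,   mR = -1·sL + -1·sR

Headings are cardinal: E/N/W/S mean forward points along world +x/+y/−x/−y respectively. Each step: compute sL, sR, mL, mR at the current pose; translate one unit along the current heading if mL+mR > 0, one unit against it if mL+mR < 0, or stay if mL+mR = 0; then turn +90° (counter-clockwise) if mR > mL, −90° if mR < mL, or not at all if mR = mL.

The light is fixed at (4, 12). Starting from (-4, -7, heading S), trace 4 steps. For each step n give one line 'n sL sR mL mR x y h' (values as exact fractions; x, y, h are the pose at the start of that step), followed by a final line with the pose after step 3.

0 200/449 200/481 -41700/215969 -186000/215969 -4 -7 S
1 100/221 20/37 -2570/8177 -8120/8177 -4 -6 W
2 200/353 8/13 -1524/4589 -5424/4589 -3 -6 N
3 5/9 50/109 -355/1962 -995/981 -3 -7 E
final -4 -7 S

n=0: pose=(-4,-7,S); sL=200/449, sR=200/481; mL=-41700/215969, mR=-186000/215969; mL+mR=-227700/215969 → advance -1; mR−mL=-300/449 → turn -1·90°
n=1: pose=(-4,-6,W); sL=100/221, sR=20/37; mL=-2570/8177, mR=-8120/8177; mL+mR=-10690/8177 → advance -1; mR−mL=-150/221 → turn -1·90°
n=2: pose=(-3,-6,N); sL=200/353, sR=8/13; mL=-1524/4589, mR=-5424/4589; mL+mR=-6948/4589 → advance -1; mR−mL=-300/353 → turn -1·90°
n=3: pose=(-3,-7,E); sL=5/9, sR=50/109; mL=-355/1962, mR=-995/981; mL+mR=-2345/1962 → advance -1; mR−mL=-5/6 → turn -1·90°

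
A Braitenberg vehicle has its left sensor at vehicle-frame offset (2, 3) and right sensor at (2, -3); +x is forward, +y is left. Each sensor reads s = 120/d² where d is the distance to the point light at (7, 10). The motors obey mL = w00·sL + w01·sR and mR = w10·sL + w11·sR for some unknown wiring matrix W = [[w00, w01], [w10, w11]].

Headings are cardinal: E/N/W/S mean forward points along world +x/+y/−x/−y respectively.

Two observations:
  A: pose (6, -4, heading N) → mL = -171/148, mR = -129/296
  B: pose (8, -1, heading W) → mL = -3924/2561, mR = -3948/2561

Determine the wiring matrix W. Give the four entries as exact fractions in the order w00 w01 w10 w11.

obs A: pose=(6,-4,N) → sL=3/4, sR=30/37, mL=-171/148, mR=-129/296
obs B: pose=(8,-1,W) → sL=120/197, sR=24/13, mL=-3924/2561, mR=-3948/2561
sensor matrix S = [[3/4, 30/37], [120/197, 24/13]]; det S = 84402/94757
solve [mL_A; mL_B] = S·[w00; w01] and [mR_A; mR_B] = S·[w10; w11]:
  w00 = -1, w01 = -1/2, w10 = 1/2, w11 = -1

-1 -1/2 1/2 -1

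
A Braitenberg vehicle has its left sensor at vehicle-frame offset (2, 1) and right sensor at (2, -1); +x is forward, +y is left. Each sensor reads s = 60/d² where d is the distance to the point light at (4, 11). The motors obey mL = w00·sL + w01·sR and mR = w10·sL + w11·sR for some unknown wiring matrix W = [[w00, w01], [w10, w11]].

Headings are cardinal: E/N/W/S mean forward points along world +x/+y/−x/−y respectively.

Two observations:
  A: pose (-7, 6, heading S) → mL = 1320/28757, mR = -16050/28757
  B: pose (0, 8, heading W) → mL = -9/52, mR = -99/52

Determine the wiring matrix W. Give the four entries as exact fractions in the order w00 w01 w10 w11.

obs A: pose=(-7,6,S) → sL=60/149, sR=60/193, mL=1320/28757, mR=-16050/28757
obs B: pose=(0,8,W) → sL=15/13, sR=3/2, mL=-9/52, mR=-99/52
sensor matrix S = [[60/149, 60/193], [15/13, 3/2]]; det S = 91710/373841
solve [mL_A; mL_B] = S·[w00; w01] and [mR_A; mR_B] = S·[w10; w11]:
  w00 = 1/2, w01 = -1/2, w10 = -1, w11 = -1/2

1/2 -1/2 -1 -1/2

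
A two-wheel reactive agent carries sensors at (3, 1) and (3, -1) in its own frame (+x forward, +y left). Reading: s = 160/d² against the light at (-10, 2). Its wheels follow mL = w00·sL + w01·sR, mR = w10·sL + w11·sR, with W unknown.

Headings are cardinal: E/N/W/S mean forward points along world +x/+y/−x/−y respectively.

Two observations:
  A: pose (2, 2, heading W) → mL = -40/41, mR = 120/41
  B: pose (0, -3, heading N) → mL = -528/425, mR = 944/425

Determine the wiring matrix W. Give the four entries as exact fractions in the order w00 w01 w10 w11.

obs A: pose=(2,2,W) → sL=80/41, sR=80/41, mL=-40/41, mR=120/41
obs B: pose=(0,-3,N) → sL=32/17, sR=32/25, mL=-528/425, mR=944/425
sensor matrix S = [[80/41, 80/41], [32/17, 32/25]]; det S = -4096/3485
solve [mL_A; mL_B] = S·[w00; w01] and [mR_A; mR_B] = S·[w10; w11]:
  w00 = -1, w01 = 1/2, w10 = 1/2, w11 = 1

-1 1/2 1/2 1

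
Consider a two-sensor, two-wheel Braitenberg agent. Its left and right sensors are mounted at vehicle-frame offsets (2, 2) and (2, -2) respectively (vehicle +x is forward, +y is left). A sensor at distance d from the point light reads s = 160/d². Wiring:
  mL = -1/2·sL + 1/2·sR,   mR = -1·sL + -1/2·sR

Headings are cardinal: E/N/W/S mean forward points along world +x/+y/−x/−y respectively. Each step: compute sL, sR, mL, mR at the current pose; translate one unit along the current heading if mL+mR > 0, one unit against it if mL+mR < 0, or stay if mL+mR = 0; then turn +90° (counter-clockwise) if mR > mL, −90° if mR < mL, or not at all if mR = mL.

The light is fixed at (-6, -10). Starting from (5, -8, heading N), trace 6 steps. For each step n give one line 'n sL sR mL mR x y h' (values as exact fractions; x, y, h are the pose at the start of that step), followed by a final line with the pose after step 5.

0 160/97 32/37 -1408/3589 -7472/3589 5 -8 N
1 80/89 16/17 32/1513 -2072/1513 5 -9 E
2 32/29 32/13 256/377 -880/377 4 -9 S
3 5/2 2 -1/4 -7/2 4 -8 W
4 160/97 32/37 -1408/3589 -7472/3589 5 -8 N
5 80/89 16/17 32/1513 -2072/1513 5 -9 E
final 4 -9 S

n=0: pose=(5,-8,N); sL=160/97, sR=32/37; mL=-1408/3589, mR=-7472/3589; mL+mR=-240/97 → advance -1; mR−mL=-6064/3589 → turn -1·90°
n=1: pose=(5,-9,E); sL=80/89, sR=16/17; mL=32/1513, mR=-2072/1513; mL+mR=-120/89 → advance -1; mR−mL=-2104/1513 → turn -1·90°
n=2: pose=(4,-9,S); sL=32/29, sR=32/13; mL=256/377, mR=-880/377; mL+mR=-48/29 → advance -1; mR−mL=-1136/377 → turn -1·90°
n=3: pose=(4,-8,W); sL=5/2, sR=2; mL=-1/4, mR=-7/2; mL+mR=-15/4 → advance -1; mR−mL=-13/4 → turn -1·90°
n=4: pose=(5,-8,N); sL=160/97, sR=32/37; mL=-1408/3589, mR=-7472/3589; mL+mR=-240/97 → advance -1; mR−mL=-6064/3589 → turn -1·90°
n=5: pose=(5,-9,E); sL=80/89, sR=16/17; mL=32/1513, mR=-2072/1513; mL+mR=-120/89 → advance -1; mR−mL=-2104/1513 → turn -1·90°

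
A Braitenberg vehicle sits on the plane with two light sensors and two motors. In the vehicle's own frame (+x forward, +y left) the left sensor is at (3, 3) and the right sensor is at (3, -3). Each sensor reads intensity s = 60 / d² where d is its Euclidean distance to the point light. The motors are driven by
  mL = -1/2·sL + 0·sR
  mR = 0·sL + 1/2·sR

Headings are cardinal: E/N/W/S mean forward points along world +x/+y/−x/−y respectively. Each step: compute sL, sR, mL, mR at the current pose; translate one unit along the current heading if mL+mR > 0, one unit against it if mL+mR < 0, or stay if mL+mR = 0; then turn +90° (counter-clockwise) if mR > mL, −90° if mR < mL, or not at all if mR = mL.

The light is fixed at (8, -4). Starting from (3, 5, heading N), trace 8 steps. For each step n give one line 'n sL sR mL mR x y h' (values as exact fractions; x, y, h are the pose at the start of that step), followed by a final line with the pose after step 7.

0 15/52 15/37 -15/104 15/74 3 5 N
1 60/113 60/233 -30/113 30/233 3 6 W
2 6/5 30/49 -3/5 15/49 4 6 S
3 60/197 12/13 -30/197 6/13 4 7 E
4 15/58 15/49 -15/116 15/98 5 7 N
5 20/39 20/87 -10/39 10/87 5 8 W
6 30/41 30/53 -15/41 15/53 6 8 S
7 60/257 60/101 -30/257 30/101 6 9 E
final 7 9 N

n=0: pose=(3,5,N); sL=15/52, sR=15/37; mL=-15/104, mR=15/74; mL+mR=225/3848 → advance +1; mR−mL=1335/3848 → turn +1·90°
n=1: pose=(3,6,W); sL=60/113, sR=60/233; mL=-30/113, mR=30/233; mL+mR=-3600/26329 → advance -1; mR−mL=10380/26329 → turn +1·90°
n=2: pose=(4,6,S); sL=6/5, sR=30/49; mL=-3/5, mR=15/49; mL+mR=-72/245 → advance -1; mR−mL=222/245 → turn +1·90°
n=3: pose=(4,7,E); sL=60/197, sR=12/13; mL=-30/197, mR=6/13; mL+mR=792/2561 → advance +1; mR−mL=1572/2561 → turn +1·90°
n=4: pose=(5,7,N); sL=15/58, sR=15/49; mL=-15/116, mR=15/98; mL+mR=135/5684 → advance +1; mR−mL=1605/5684 → turn +1·90°
n=5: pose=(5,8,W); sL=20/39, sR=20/87; mL=-10/39, mR=10/87; mL+mR=-160/1131 → advance -1; mR−mL=140/377 → turn +1·90°
n=6: pose=(6,8,S); sL=30/41, sR=30/53; mL=-15/41, mR=15/53; mL+mR=-180/2173 → advance -1; mR−mL=1410/2173 → turn +1·90°
n=7: pose=(6,9,E); sL=60/257, sR=60/101; mL=-30/257, mR=30/101; mL+mR=4680/25957 → advance +1; mR−mL=10740/25957 → turn +1·90°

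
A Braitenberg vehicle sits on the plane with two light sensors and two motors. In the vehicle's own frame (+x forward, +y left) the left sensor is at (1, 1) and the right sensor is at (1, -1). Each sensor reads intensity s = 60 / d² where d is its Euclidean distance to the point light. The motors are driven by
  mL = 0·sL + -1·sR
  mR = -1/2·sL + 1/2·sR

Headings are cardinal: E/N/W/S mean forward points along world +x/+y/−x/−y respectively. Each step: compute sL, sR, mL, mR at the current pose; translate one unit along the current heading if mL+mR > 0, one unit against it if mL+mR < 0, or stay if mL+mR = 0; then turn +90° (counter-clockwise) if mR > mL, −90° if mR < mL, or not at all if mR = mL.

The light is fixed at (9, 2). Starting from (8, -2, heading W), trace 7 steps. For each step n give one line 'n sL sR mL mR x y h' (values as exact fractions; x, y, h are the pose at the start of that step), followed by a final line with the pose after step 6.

0 60/29 60/13 -60/13 480/377 8 -2 W
1 30/13 30/13 -30/13 0 9 -2 S
2 12 60/17 -60/17 -72/17 9 -1 E
3 15/4 3 -3 -3/8 8 -1 S
4 60 20/3 -20/3 -80/3 8 0 E
5 6 10/3 -10/3 -4/3 7 0 S
6 60 12 -12 -24 7 1 E
final 6 1 S

n=0: pose=(8,-2,W); sL=60/29, sR=60/13; mL=-60/13, mR=480/377; mL+mR=-1260/377 → advance -1; mR−mL=2220/377 → turn +1·90°
n=1: pose=(9,-2,S); sL=30/13, sR=30/13; mL=-30/13, mR=0; mL+mR=-30/13 → advance -1; mR−mL=30/13 → turn +1·90°
n=2: pose=(9,-1,E); sL=12, sR=60/17; mL=-60/17, mR=-72/17; mL+mR=-132/17 → advance -1; mR−mL=-12/17 → turn -1·90°
n=3: pose=(8,-1,S); sL=15/4, sR=3; mL=-3, mR=-3/8; mL+mR=-27/8 → advance -1; mR−mL=21/8 → turn +1·90°
n=4: pose=(8,0,E); sL=60, sR=20/3; mL=-20/3, mR=-80/3; mL+mR=-100/3 → advance -1; mR−mL=-20 → turn -1·90°
n=5: pose=(7,0,S); sL=6, sR=10/3; mL=-10/3, mR=-4/3; mL+mR=-14/3 → advance -1; mR−mL=2 → turn +1·90°
n=6: pose=(7,1,E); sL=60, sR=12; mL=-12, mR=-24; mL+mR=-36 → advance -1; mR−mL=-12 → turn -1·90°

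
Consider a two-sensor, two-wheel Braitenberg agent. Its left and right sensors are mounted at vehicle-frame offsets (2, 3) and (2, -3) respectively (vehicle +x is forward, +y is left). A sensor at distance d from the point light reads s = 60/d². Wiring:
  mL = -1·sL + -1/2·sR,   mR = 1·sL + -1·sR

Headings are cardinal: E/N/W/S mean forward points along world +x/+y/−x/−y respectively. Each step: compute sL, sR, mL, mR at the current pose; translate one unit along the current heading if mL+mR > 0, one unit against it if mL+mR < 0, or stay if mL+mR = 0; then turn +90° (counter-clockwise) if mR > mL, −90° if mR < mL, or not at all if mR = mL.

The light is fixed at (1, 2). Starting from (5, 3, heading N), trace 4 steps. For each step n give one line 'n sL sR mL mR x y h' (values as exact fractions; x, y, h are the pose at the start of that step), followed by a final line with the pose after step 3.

n=0: pose=(5,3,N); sL=6, sR=30/29; mL=-189/29, mR=144/29; mL+mR=-45/29 → advance -1; mR−mL=333/29 → turn +1·90°
n=1: pose=(5,2,W); sL=60/13, sR=60/13; mL=-90/13, mR=0; mL+mR=-90/13 → advance -1; mR−mL=90/13 → turn +1·90°
n=2: pose=(6,2,S); sL=15/17, sR=15/2; mL=-315/68, mR=-225/34; mL+mR=-45/4 → advance -1; mR−mL=-135/68 → turn -1·90°
n=3: pose=(6,3,W); sL=60/13, sR=12/5; mL=-378/65, mR=144/65; mL+mR=-18/5 → advance -1; mR−mL=522/65 → turn +1·90°

0 6 30/29 -189/29 144/29 5 3 N
1 60/13 60/13 -90/13 0 5 2 W
2 15/17 15/2 -315/68 -225/34 6 2 S
3 60/13 12/5 -378/65 144/65 6 3 W
final 7 3 S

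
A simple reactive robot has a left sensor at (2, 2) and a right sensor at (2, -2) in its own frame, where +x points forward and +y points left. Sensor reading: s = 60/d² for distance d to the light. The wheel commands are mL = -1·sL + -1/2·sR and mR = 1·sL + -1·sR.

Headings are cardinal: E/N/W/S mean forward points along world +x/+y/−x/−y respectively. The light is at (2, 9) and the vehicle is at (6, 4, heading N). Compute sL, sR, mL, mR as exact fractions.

60/13 4/3 -206/39 128/39

left sensor world pos  = (4, 6); dL² = 13
right sensor world pos = (8, 6); dR² = 45
sL = 60/13 = 60/13
sR = 60/45 = 4/3
mL = -1·sL + -1/2·sR = -206/39
mR = 1·sL + -1·sR = 128/39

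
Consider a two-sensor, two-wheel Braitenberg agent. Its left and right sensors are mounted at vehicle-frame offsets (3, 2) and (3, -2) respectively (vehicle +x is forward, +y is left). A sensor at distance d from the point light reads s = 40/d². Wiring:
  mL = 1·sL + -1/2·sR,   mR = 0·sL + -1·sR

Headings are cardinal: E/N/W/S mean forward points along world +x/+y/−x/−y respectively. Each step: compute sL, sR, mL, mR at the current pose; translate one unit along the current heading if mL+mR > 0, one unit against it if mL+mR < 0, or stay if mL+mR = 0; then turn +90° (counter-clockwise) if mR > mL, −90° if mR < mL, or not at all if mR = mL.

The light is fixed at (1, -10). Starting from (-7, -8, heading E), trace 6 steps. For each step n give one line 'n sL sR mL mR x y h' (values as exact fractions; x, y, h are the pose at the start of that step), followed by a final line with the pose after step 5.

0 40/41 8/5 36/205 -8/5 -7 -8 E
1 4/5 20/61 194/305 -20/61 -8 -8 S
2 8/29 40/153 644/4437 -40/153 -8 -9 W
3 10/29 10/13 -15/377 -10/13 -7 -9 N
4 40/29 40/29 20/29 -40/29 -7 -10 E
5 20/29 4/13 202/377 -4/13 -8 -10 S
final -8 -11 W

n=0: pose=(-7,-8,E); sL=40/41, sR=8/5; mL=36/205, mR=-8/5; mL+mR=-292/205 → advance -1; mR−mL=-364/205 → turn -1·90°
n=1: pose=(-8,-8,S); sL=4/5, sR=20/61; mL=194/305, mR=-20/61; mL+mR=94/305 → advance +1; mR−mL=-294/305 → turn -1·90°
n=2: pose=(-8,-9,W); sL=8/29, sR=40/153; mL=644/4437, mR=-40/153; mL+mR=-172/1479 → advance -1; mR−mL=-1804/4437 → turn -1·90°
n=3: pose=(-7,-9,N); sL=10/29, sR=10/13; mL=-15/377, mR=-10/13; mL+mR=-305/377 → advance -1; mR−mL=-275/377 → turn -1·90°
n=4: pose=(-7,-10,E); sL=40/29, sR=40/29; mL=20/29, mR=-40/29; mL+mR=-20/29 → advance -1; mR−mL=-60/29 → turn -1·90°
n=5: pose=(-8,-10,S); sL=20/29, sR=4/13; mL=202/377, mR=-4/13; mL+mR=86/377 → advance +1; mR−mL=-318/377 → turn -1·90°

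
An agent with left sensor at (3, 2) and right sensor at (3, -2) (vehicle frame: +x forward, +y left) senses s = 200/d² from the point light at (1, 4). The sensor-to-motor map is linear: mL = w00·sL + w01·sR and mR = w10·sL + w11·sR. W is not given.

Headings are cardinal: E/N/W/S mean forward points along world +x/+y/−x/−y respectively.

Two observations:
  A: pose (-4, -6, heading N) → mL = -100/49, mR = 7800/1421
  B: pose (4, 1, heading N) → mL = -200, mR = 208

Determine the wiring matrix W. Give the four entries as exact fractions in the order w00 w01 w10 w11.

obs A: pose=(-4,-6,N) → sL=100/49, sR=100/29, mL=-100/49, mR=7800/1421
obs B: pose=(4,1,N) → sL=200, sR=8, mL=-200, mR=208
sensor matrix S = [[100/49, 100/29], [200, 8]]; det S = -956800/1421
solve [mL_A; mL_B] = S·[w00; w01] and [mR_A; mR_B] = S·[w10; w11]:
  w00 = -1, w01 = 0, w10 = 1, w11 = 1

-1 0 1 1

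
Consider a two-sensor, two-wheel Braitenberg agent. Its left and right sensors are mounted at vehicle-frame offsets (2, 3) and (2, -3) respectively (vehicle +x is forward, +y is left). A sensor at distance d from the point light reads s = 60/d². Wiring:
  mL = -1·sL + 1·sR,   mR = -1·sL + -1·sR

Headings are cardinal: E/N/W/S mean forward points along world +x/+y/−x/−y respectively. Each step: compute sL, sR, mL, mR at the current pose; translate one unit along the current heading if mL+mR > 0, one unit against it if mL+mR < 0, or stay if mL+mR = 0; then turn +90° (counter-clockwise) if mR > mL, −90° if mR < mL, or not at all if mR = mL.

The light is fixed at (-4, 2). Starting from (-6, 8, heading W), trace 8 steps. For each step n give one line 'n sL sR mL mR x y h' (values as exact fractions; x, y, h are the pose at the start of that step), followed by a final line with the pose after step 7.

0 12/5 60/97 -864/485 -1464/485 -6 8 W
1 3/4 15/17 9/68 -111/68 -5 8 N
2 12/13 12 144/13 -168/13 -5 7 E
3 6 30/17 -72/17 -132/17 -6 7 S
4 12/5 60/97 -864/485 -1464/485 -6 8 W
5 3/4 15/17 9/68 -111/68 -5 8 N
6 12/13 12 144/13 -168/13 -5 7 E
7 6 30/17 -72/17 -132/17 -6 7 S
final -6 8 W

n=0: pose=(-6,8,W); sL=12/5, sR=60/97; mL=-864/485, mR=-1464/485; mL+mR=-24/5 → advance -1; mR−mL=-120/97 → turn -1·90°
n=1: pose=(-5,8,N); sL=3/4, sR=15/17; mL=9/68, mR=-111/68; mL+mR=-3/2 → advance -1; mR−mL=-30/17 → turn -1·90°
n=2: pose=(-5,7,E); sL=12/13, sR=12; mL=144/13, mR=-168/13; mL+mR=-24/13 → advance -1; mR−mL=-24 → turn -1·90°
n=3: pose=(-6,7,S); sL=6, sR=30/17; mL=-72/17, mR=-132/17; mL+mR=-12 → advance -1; mR−mL=-60/17 → turn -1·90°
n=4: pose=(-6,8,W); sL=12/5, sR=60/97; mL=-864/485, mR=-1464/485; mL+mR=-24/5 → advance -1; mR−mL=-120/97 → turn -1·90°
n=5: pose=(-5,8,N); sL=3/4, sR=15/17; mL=9/68, mR=-111/68; mL+mR=-3/2 → advance -1; mR−mL=-30/17 → turn -1·90°
n=6: pose=(-5,7,E); sL=12/13, sR=12; mL=144/13, mR=-168/13; mL+mR=-24/13 → advance -1; mR−mL=-24 → turn -1·90°
n=7: pose=(-6,7,S); sL=6, sR=30/17; mL=-72/17, mR=-132/17; mL+mR=-12 → advance -1; mR−mL=-60/17 → turn -1·90°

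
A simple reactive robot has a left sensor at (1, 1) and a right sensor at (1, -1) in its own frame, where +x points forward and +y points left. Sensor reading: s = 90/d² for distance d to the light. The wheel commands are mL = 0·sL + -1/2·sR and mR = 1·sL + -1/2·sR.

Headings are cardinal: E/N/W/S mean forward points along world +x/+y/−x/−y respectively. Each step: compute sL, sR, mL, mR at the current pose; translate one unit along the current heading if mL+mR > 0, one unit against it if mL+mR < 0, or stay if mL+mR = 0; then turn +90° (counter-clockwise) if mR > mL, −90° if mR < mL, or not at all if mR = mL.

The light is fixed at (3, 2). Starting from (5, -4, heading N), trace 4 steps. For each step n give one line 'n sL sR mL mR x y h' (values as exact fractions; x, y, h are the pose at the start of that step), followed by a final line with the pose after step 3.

n=0: pose=(5,-4,N); sL=45/13, sR=45/17; mL=-45/34, mR=945/442; mL+mR=180/221 → advance +1; mR−mL=45/13 → turn +1·90°
n=1: pose=(5,-3,W); sL=90/37, sR=90/17; mL=-45/17, mR=-135/629; mL+mR=-1800/629 → advance -1; mR−mL=90/37 → turn +1·90°
n=2: pose=(6,-3,S); sL=45/26, sR=9/4; mL=-9/8, mR=63/104; mL+mR=-27/52 → advance -1; mR−mL=45/26 → turn +1·90°
n=3: pose=(6,-2,E); sL=18/5, sR=90/41; mL=-45/41, mR=513/205; mL+mR=288/205 → advance +1; mR−mL=18/5 → turn +1·90°

0 45/13 45/17 -45/34 945/442 5 -4 N
1 90/37 90/17 -45/17 -135/629 5 -3 W
2 45/26 9/4 -9/8 63/104 6 -3 S
3 18/5 90/41 -45/41 513/205 6 -2 E
final 7 -2 N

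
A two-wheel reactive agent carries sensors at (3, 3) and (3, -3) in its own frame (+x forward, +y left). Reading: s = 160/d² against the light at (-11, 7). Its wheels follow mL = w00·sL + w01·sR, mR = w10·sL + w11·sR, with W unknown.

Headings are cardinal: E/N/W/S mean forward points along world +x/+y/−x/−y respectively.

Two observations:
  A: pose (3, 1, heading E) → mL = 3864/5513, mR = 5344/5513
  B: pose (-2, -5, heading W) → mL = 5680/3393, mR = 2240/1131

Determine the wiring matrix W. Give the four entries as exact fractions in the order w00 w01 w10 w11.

1/2 1 1 1

obs A: pose=(3,1,E) → sL=80/149, sR=16/37, mL=3864/5513, mR=5344/5513
obs B: pose=(-2,-5,W) → sL=160/261, sR=160/117, mL=5680/3393, mR=2240/1131
sensor matrix S = [[80/149, 16/37], [160/261, 160/117]]; det S = 8775680/18705609
solve [mL_A; mL_B] = S·[w00; w01] and [mR_A; mR_B] = S·[w10; w11]:
  w00 = 1/2, w01 = 1, w10 = 1, w11 = 1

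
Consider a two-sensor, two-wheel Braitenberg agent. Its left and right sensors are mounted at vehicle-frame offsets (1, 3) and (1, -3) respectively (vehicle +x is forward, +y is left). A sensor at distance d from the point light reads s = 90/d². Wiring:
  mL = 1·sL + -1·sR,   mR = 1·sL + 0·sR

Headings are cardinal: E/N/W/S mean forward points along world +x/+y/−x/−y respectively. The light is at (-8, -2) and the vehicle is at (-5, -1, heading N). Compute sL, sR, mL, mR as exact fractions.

45/2 9/4 81/4 45/2

left sensor world pos  = (-8, 0); dL² = 4
right sensor world pos = (-2, 0); dR² = 40
sL = 90/4 = 45/2
sR = 90/40 = 9/4
mL = 1·sL + -1·sR = 81/4
mR = 1·sL + 0·sR = 45/2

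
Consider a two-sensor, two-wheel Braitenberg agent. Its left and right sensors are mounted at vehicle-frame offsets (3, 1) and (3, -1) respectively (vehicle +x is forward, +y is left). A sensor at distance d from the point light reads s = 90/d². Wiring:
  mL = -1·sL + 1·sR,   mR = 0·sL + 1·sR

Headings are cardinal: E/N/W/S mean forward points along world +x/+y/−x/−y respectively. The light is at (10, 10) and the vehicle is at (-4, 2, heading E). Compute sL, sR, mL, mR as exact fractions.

9/17 45/101 -144/1717 45/101

left sensor world pos  = (-1, 3); dL² = 170
right sensor world pos = (-1, 1); dR² = 202
sL = 90/170 = 9/17
sR = 90/202 = 45/101
mL = -1·sL + 1·sR = -144/1717
mR = 0·sL + 1·sR = 45/101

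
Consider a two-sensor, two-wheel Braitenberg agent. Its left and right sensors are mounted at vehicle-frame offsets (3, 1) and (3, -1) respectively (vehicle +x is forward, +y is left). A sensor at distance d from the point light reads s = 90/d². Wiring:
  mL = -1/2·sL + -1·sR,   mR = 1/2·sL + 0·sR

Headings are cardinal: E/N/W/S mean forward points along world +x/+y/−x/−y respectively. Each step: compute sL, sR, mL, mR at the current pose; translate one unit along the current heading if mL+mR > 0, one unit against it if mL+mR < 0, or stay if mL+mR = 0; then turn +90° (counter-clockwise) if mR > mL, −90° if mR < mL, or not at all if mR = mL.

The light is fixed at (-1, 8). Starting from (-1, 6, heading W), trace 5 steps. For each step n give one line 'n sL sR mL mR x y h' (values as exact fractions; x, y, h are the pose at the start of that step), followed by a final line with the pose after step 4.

0 5 9 -23/2 5/2 -1 6 W
1 90/29 18/5 -747/145 45/29 0 6 S
2 45/8 9/2 -117/16 45/16 0 7 E
3 18 18 -27 9 -1 7 N
4 5 9 -23/2 5/2 -1 6 W
final 0 6 S

n=0: pose=(-1,6,W); sL=5, sR=9; mL=-23/2, mR=5/2; mL+mR=-9 → advance -1; mR−mL=14 → turn +1·90°
n=1: pose=(0,6,S); sL=90/29, sR=18/5; mL=-747/145, mR=45/29; mL+mR=-18/5 → advance -1; mR−mL=972/145 → turn +1·90°
n=2: pose=(0,7,E); sL=45/8, sR=9/2; mL=-117/16, mR=45/16; mL+mR=-9/2 → advance -1; mR−mL=81/8 → turn +1·90°
n=3: pose=(-1,7,N); sL=18, sR=18; mL=-27, mR=9; mL+mR=-18 → advance -1; mR−mL=36 → turn +1·90°
n=4: pose=(-1,6,W); sL=5, sR=9; mL=-23/2, mR=5/2; mL+mR=-9 → advance -1; mR−mL=14 → turn +1·90°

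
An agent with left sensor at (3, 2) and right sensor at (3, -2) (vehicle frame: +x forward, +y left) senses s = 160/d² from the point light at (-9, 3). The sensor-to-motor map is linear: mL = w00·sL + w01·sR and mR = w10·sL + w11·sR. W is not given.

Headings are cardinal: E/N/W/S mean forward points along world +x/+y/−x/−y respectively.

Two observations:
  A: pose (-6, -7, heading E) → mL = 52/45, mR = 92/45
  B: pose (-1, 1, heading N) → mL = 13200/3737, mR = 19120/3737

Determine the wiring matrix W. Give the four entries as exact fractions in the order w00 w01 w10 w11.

obs A: pose=(-6,-7,E) → sL=8/5, sR=8/9, mL=52/45, mR=92/45
obs B: pose=(-1,1,N) → sL=160/37, sR=160/101, mL=13200/3737, mR=19120/3737
sensor matrix S = [[8/5, 8/9], [160/37, 160/101]]; det S = -44032/33633
solve [mL_A; mL_B] = S·[w00; w01] and [mR_A; mR_B] = S·[w10; w11]:
  w00 = 1, w01 = -1/2, w10 = 1, w11 = 1/2

1 -1/2 1 1/2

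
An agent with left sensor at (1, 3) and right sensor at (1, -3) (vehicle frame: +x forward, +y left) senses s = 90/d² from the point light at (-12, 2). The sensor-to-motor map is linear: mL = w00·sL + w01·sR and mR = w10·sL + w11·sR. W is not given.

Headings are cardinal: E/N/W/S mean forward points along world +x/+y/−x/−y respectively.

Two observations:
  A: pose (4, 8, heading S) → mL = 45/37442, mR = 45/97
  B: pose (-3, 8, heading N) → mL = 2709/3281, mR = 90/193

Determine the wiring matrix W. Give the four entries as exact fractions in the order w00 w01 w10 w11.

obs A: pose=(4,8,S) → sL=45/193, sR=45/97, mL=45/37442, mR=45/97
obs B: pose=(-3,8,N) → sL=18/17, sR=90/193, mL=2709/3281, mR=90/193
sensor matrix S = [[45/193, 45/97], [18/17, 90/193]]; det S = -23493240/61423601
solve [mL_A; mL_B] = S·[w00; w01] and [mR_A; mR_B] = S·[w10; w11]:
  w00 = 1, w01 = -1/2, w10 = 0, w11 = 1

1 -1/2 0 1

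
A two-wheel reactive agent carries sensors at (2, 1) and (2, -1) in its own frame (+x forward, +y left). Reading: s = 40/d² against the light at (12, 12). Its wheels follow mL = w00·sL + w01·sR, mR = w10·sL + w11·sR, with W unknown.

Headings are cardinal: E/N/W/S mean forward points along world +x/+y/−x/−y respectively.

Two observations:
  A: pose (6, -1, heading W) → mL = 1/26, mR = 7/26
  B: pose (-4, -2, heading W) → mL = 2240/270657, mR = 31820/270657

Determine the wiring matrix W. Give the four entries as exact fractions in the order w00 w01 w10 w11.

obs A: pose=(6,-1,W) → sL=2/13, sR=5/26, mL=1/26, mR=7/26
obs B: pose=(-4,-2,W) → sL=40/549, sR=40/493, mL=2240/270657, mR=31820/270657
sensor matrix S = [[2/13, 5/26], [40/549, 40/493]]; det S = -5380/3518541
solve [mL_A; mL_B] = S·[w00; w01] and [mR_A; mR_B] = S·[w10; w11]:
  w00 = -1, w01 = 1, w10 = 1/2, w11 = 1

-1 1 1/2 1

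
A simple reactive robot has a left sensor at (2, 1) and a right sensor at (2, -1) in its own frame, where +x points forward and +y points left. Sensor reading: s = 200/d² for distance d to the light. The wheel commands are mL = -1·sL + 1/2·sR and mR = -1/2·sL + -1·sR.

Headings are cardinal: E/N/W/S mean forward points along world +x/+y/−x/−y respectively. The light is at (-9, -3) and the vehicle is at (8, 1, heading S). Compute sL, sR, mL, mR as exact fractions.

25/41 10/13 -120/533 -1145/1066

left sensor world pos  = (9, -1); dL² = 328
right sensor world pos = (7, -1); dR² = 260
sL = 200/328 = 25/41
sR = 200/260 = 10/13
mL = -1·sL + 1/2·sR = -120/533
mR = -1/2·sL + -1·sR = -1145/1066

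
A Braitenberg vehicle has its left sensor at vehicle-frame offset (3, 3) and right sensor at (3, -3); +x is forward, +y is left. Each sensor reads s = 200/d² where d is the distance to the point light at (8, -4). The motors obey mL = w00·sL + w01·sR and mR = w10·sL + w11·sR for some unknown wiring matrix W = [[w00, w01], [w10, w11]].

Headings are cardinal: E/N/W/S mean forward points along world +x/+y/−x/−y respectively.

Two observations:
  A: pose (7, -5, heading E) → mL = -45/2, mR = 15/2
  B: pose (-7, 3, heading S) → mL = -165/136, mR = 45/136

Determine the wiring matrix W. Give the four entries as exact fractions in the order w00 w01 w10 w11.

-1/2 -1 1/2 -1/2

obs A: pose=(7,-5,E) → sL=25, sR=10, mL=-45/2, mR=15/2
obs B: pose=(-7,3,S) → sL=5/4, sR=10/17, mL=-165/136, mR=45/136
sensor matrix S = [[25, 10], [5/4, 10/17]]; det S = 75/34
solve [mL_A; mL_B] = S·[w00; w01] and [mR_A; mR_B] = S·[w10; w11]:
  w00 = -1/2, w01 = -1, w10 = 1/2, w11 = -1/2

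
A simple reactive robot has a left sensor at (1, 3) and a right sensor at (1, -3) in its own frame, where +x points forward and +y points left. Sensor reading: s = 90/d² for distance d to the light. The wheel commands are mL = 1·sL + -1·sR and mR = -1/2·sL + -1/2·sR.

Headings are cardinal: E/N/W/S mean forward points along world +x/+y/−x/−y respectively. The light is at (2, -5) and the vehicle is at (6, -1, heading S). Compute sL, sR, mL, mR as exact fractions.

left sensor world pos  = (9, -2); dL² = 58
right sensor world pos = (3, -2); dR² = 10
sL = 90/58 = 45/29
sR = 90/10 = 9
mL = 1·sL + -1·sR = -216/29
mR = -1/2·sL + -1/2·sR = -153/29

45/29 9 -216/29 -153/29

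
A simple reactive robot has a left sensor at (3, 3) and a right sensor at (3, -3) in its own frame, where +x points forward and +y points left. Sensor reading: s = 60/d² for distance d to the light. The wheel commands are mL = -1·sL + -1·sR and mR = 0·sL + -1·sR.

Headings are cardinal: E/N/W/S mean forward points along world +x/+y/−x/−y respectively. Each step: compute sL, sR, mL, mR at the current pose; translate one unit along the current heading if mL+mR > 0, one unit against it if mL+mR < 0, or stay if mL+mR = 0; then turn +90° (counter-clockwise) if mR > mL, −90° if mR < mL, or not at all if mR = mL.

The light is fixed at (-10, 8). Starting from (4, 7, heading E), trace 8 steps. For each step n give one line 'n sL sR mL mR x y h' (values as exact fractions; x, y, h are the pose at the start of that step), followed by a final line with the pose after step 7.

0 60/293 12/61 -7176/17873 -12/61 4 7 E
1 15/26 3/13 -21/26 -3/13 3 7 N
2 12/25 60/101 -2712/2525 -60/101 3 6 W
3 30/157 30/73 -6900/11461 -30/73 4 6 S
4 60/293 12/61 -7176/17873 -12/61 4 7 E
5 15/26 3/13 -21/26 -3/13 3 7 N
6 12/25 60/101 -2712/2525 -60/101 3 6 W
7 30/157 30/73 -6900/11461 -30/73 4 6 S
final 4 7 E

n=0: pose=(4,7,E); sL=60/293, sR=12/61; mL=-7176/17873, mR=-12/61; mL+mR=-10692/17873 → advance -1; mR−mL=60/293 → turn +1·90°
n=1: pose=(3,7,N); sL=15/26, sR=3/13; mL=-21/26, mR=-3/13; mL+mR=-27/26 → advance -1; mR−mL=15/26 → turn +1·90°
n=2: pose=(3,6,W); sL=12/25, sR=60/101; mL=-2712/2525, mR=-60/101; mL+mR=-4212/2525 → advance -1; mR−mL=12/25 → turn +1·90°
n=3: pose=(4,6,S); sL=30/157, sR=30/73; mL=-6900/11461, mR=-30/73; mL+mR=-11610/11461 → advance -1; mR−mL=30/157 → turn +1·90°
n=4: pose=(4,7,E); sL=60/293, sR=12/61; mL=-7176/17873, mR=-12/61; mL+mR=-10692/17873 → advance -1; mR−mL=60/293 → turn +1·90°
n=5: pose=(3,7,N); sL=15/26, sR=3/13; mL=-21/26, mR=-3/13; mL+mR=-27/26 → advance -1; mR−mL=15/26 → turn +1·90°
n=6: pose=(3,6,W); sL=12/25, sR=60/101; mL=-2712/2525, mR=-60/101; mL+mR=-4212/2525 → advance -1; mR−mL=12/25 → turn +1·90°
n=7: pose=(4,6,S); sL=30/157, sR=30/73; mL=-6900/11461, mR=-30/73; mL+mR=-11610/11461 → advance -1; mR−mL=30/157 → turn +1·90°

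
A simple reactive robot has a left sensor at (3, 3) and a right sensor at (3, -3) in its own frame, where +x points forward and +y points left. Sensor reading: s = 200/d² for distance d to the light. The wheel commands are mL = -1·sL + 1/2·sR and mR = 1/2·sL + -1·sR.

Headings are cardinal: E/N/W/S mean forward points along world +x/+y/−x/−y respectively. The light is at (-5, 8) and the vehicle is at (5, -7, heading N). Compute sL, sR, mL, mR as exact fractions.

200/193 200/313 -43300/60409 -7300/60409

left sensor world pos  = (2, -4); dL² = 193
right sensor world pos = (8, -4); dR² = 313
sL = 200/193 = 200/193
sR = 200/313 = 200/313
mL = -1·sL + 1/2·sR = -43300/60409
mR = 1/2·sL + -1·sR = -7300/60409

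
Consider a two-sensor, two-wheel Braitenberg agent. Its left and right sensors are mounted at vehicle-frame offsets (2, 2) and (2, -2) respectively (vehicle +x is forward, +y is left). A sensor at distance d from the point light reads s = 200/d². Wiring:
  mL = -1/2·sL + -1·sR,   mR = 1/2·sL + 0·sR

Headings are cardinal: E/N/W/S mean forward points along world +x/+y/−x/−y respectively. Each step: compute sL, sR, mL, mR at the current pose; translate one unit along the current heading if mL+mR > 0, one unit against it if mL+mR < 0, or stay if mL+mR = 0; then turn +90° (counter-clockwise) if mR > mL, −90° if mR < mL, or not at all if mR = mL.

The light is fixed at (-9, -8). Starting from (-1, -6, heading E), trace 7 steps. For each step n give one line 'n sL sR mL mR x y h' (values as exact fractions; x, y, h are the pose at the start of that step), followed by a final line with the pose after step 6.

n=0: pose=(-1,-6,E); sL=50/29, sR=2; mL=-83/29, mR=25/29; mL+mR=-2 → advance -1; mR−mL=108/29 → turn +1·90°
n=1: pose=(-2,-6,N); sL=200/41, sR=200/97; mL=-17900/3977, mR=100/41; mL+mR=-200/97 → advance -1; mR−mL=27600/3977 → turn +1·90°
n=2: pose=(-2,-7,W); sL=100/13, sR=100/17; mL=-2150/221, mR=50/13; mL+mR=-100/17 → advance -1; mR−mL=3000/221 → turn +1·90°
n=3: pose=(-1,-7,S); sL=200/101, sR=200/37; mL=-23900/3737, mR=100/101; mL+mR=-200/37 → advance -1; mR−mL=27600/3737 → turn +1·90°
n=4: pose=(-1,-6,E); sL=50/29, sR=2; mL=-83/29, mR=25/29; mL+mR=-2 → advance -1; mR−mL=108/29 → turn +1·90°
n=5: pose=(-2,-6,N); sL=200/41, sR=200/97; mL=-17900/3977, mR=100/41; mL+mR=-200/97 → advance -1; mR−mL=27600/3977 → turn +1·90°
n=6: pose=(-2,-7,W); sL=100/13, sR=100/17; mL=-2150/221, mR=50/13; mL+mR=-100/17 → advance -1; mR−mL=3000/221 → turn +1·90°

0 50/29 2 -83/29 25/29 -1 -6 E
1 200/41 200/97 -17900/3977 100/41 -2 -6 N
2 100/13 100/17 -2150/221 50/13 -2 -7 W
3 200/101 200/37 -23900/3737 100/101 -1 -7 S
4 50/29 2 -83/29 25/29 -1 -6 E
5 200/41 200/97 -17900/3977 100/41 -2 -6 N
6 100/13 100/17 -2150/221 50/13 -2 -7 W
final -1 -7 S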